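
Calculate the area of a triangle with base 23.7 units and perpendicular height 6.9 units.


Shape: triangle
Base b = 23.7 units, Height h = 6.9 units
Formula: A = (1/2) * b * h
A = 0.5 * 23.7 * 6.9
A = 0.5 * 163.53
A = 81.765
81.765 units^2


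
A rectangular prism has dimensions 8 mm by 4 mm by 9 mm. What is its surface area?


Shape: rectangular prism
l = 8 mm, w = 4 mm, h = 9 mm
Formula: SA = 2(lw + lh + wh)
lw = 32, lh = 72, wh = 36
lw + lh + wh = 140
SA = 2 * 140
SA = 280
280 mm^2


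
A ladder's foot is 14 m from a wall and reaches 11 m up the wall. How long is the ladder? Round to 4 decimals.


Shape: right triangle
Legs a = 14 m, b = 11 m
Formula: c = sqrt(a^2 + b^2)
a^2 = 196, b^2 = 121
a^2 + b^2 = 317
c = sqrt(317)
c = 17.8045
17.8045 m


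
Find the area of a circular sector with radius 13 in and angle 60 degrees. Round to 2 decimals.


Shape: circular sector
Radius r = 13 in, Angle = 60 degrees
Formula: A = (angle/360) * pi * r^2
r^2 = 169
Fraction of circle = 60/360
A = (60/360) * pi * 169
A = 28.166667 * pi
A = 88.49
88.49 in^2


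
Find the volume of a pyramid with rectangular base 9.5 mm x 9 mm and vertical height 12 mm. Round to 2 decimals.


Shape: rectangular pyramid
Base: 9.5 mm x 9 mm, Height h = 12 mm
Formula: V = (1/3) * base_area * h
base_area = 9.5 * 9 = 85.5
base_area * h = 85.5 * 12 = 1026
V = 1026 / 3
V = 342
342 mm^3


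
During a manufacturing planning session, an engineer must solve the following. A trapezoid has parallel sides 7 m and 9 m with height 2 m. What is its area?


Shape: trapezoid
Parallel sides a = 7 m, b = 9 m; Height h = 2 m
Formula: A = (a + b) * h / 2
a + b = 7 + 9 = 16
A = 16 * 2 / 2
A = 32 / 2
A = 16
16 m^2


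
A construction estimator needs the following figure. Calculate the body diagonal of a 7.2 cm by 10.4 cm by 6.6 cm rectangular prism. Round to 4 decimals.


Shape: rectangular box (space diagonal)
l = 7.2 cm, w = 10.4 cm, h = 6.6 cm
Visualize: the diagonal of the base, then a right triangle with that diagonal and the height.
Formula: d = sqrt(l^2 + w^2 + h^2)
l^2 + w^2 + h^2 = 51.84 + 108.16 + 43.56 = 203.56
d = sqrt(203.56)
d = 14.2674
14.2674 cm


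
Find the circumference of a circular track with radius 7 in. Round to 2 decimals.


Shape: circle
Radius r = 7 in
Formula: C = 2 * pi * r
C = 2 * pi * 7
C = 14 * pi
C = 43.98
43.98 in


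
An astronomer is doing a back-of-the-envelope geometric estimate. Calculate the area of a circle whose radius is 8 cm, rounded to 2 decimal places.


Shape: circle
Radius r = 8 cm
Formula: A = pi * r^2
r^2 = 8^2 = 64
A = pi * 64
A = 201.06
201.06 cm^2


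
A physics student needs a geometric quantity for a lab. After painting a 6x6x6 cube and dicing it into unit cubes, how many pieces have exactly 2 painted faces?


Large cube: 6 x 6 x 6, cut into unit cubes.
n = 6, so n - 2 = 4
Cubes with 2 painted faces lie along the edges, excluding corners.
A cube has 12 edges; each contributes (n - 2) = 4 such cubes.
Count = 12 * 4 = 48
48 unit cubes


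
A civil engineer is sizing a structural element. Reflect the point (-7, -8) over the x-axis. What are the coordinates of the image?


Transformation: reflection
Original point: (-7, -8)
Rule for reflection over the x-axis: (x, y) -> (x, -y)
Apply: (-7, -8) -> (-7, 8)
(-7, 8)


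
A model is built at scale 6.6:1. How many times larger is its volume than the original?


Linear scale factor k = 6.6
Rule: under a linear scaling by k, volumes scale by k^3.
k^3 = 6.6 * 6.6 * 6.6
k^3 = 43.56 * 6.6
k^3 = 287.496
Volume scales by a factor of 287.496.
287.496 (dimensionless)


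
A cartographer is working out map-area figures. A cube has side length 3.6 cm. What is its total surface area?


Shape: cube
Side s = 3.6 cm
A cube has 6 square faces.
Formula: SA = 6 * s^2
s^2 = 12.96
SA = 6 * 12.96
SA = 77.76
77.76 cm^2


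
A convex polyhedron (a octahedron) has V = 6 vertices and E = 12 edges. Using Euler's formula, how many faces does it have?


Polyhedron: octahedron
Euler's formula for convex polyhedra: V - E + F = 2
Given: V = 6 vertices and E = 12 edges
Solve for F:
F = 2 + E - V = 2 + 12 - 6 = 8
8 faces


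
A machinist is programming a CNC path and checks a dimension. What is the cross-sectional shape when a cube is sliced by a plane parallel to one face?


Solid: cube
Cutting plane: parallel to one face
Visualize the intersection of the plane with the solid's surface.
The boundary of the cut region is a square.
square


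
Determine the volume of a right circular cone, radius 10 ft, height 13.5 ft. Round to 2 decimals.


Shape: cone
Radius r = 10 ft, Height h = 13.5 ft
Formula: V = (1/3) * pi * r^2 * h
r^2 = 100
pi * r^2 * h = pi * 100 * 13.5 = 1350 * pi
V = 1350 * pi / 3
V = 1413.72
1413.72 ft^3


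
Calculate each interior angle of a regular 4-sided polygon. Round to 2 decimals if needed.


Shape: regular square (4 sides)
Formula: interior angle = (n - 2) * 180 / n
(n - 2) = 2
(n - 2) * 180 = 360
angle = 360 / 4
angle = 90
90 degrees


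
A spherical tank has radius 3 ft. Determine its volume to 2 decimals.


Shape: sphere
Radius r = 3 ft
Formula: V = (4/3) * pi * r^3
r^3 = 27
(4/3) * 27 = 36
V = 36 * pi
V = 113.1
113.1 ft^3


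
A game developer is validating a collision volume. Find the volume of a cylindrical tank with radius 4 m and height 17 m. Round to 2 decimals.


Shape: cylinder
Radius r = 4 m, Height h = 17 m
Formula: V = pi * r^2 * h
r^2 = 16
V = pi * 16 * 17
V = 272 * pi
V = 854.51
854.51 m^3


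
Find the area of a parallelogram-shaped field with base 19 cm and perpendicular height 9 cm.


Shape: parallelogram
Base b = 19 cm, Height h = 9 cm
Formula: A = b * h
A = 19 * 9
A = 171
171 cm^2


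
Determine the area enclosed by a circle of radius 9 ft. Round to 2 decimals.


Shape: circle
Radius r = 9 ft
Formula: A = pi * r^2
r^2 = 9^2 = 81
A = pi * 81
A = 254.47
254.47 ft^2


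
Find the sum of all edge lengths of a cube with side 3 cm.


Shape: cube
Side s = 3 cm
A cube has 12 edges, all equal.
Formula: total edge length = 12 * s
Total = 12 * 3
Total = 36
36 cm


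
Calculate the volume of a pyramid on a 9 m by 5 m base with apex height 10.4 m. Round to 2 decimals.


Shape: rectangular pyramid
Base: 9 m x 5 m, Height h = 10.4 m
Formula: V = (1/3) * base_area * h
base_area = 9 * 5 = 45
base_area * h = 45 * 10.4 = 468
V = 468 / 3
V = 156
156 m^3


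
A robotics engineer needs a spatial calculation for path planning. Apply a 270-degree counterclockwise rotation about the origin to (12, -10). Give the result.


Transformation: rotation about the origin
Original point: (12, -10)
Rule for 270 deg counterclockwise: (x, y) -> (y, -x)
Apply: (12, -10) -> (-10, -12)
(-10, -12)


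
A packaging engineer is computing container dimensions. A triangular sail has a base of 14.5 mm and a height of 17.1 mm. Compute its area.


Shape: triangle
Base b = 14.5 mm, Height h = 17.1 mm
Formula: A = (1/2) * b * h
A = 0.5 * 14.5 * 17.1
A = 0.5 * 247.95
A = 123.975
123.975 mm^2


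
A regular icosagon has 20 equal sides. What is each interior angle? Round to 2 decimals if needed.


Shape: regular icosagon (20 sides)
Formula: interior angle = (n - 2) * 180 / n
(n - 2) = 18
(n - 2) * 180 = 3240
angle = 3240 / 20
angle = 162
162 degrees


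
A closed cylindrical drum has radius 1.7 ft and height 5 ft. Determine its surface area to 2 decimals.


Shape: closed cylinder
Radius r = 1.7 ft, Height h = 5 ft
Formula: SA = 2*pi*r^2 + 2*pi*r*h = 2*pi*r*(r + h)
r + h = 6.7
2 * r * (r + h) = 2 * 1.7 * 6.7 = 22.78
SA = 22.78 * pi
SA = 71.57
71.57 ft^2


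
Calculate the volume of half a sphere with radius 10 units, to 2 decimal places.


Shape: hemisphere (half of a sphere)
Radius r = 10 units
Formula: V = (1/2) * (4/3) * pi * r^3 = (2/3) * pi * r^3
r^3 = 1000
(2/3) * 1000 = 666.666667
V = 666.666667 * pi
V = 2094.4
2094.4 units^3


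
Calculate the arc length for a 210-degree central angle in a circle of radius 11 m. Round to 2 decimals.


Shape: circular arc
Radius r = 11 m, Angle = 210 degrees
Formula: L = (angle/360) * 2 * pi * r
2 * pi * r = 22 * pi
L = (210/360) * 22 * pi
L = 12.833333 * pi
L = 40.32
40.32 m


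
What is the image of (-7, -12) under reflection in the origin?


Transformation: reflection
Original point: (-7, -12)
Rule for reflection through the origin: (x, y) -> (-x, -y)
Apply: (-7, -12) -> (7, 12)
(7, 12)


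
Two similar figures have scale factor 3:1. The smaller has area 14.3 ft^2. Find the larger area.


Linear scale factor k = 3
Original area = 14.3 ft^2
Rule: under a linear scaling by k, areas scale by k^2.
k^2 = 3^2 = 9
New area = 14.3 * 9
New area = 128.7
128.7 ft^2


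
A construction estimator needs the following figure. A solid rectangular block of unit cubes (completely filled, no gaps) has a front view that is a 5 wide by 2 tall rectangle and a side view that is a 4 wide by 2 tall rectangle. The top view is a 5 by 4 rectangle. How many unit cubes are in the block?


Orthographic views of a solid rectangular block:
Front view 5 x 2 -> length = 5, height = 2
Side view 4 x 2 -> width = 4, height = 2 (consistent)
Top view 5 x 4 -> confirms length = 5, width = 4
The block is 5 x 4 x 2.
Total unit cubes = 5 * 4 * 2 = 40
40 unit cubes


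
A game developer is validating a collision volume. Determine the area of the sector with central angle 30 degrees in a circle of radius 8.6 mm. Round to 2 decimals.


Shape: circular sector
Radius r = 8.6 mm, Angle = 30 degrees
Formula: A = (angle/360) * pi * r^2
r^2 = 73.96
Fraction of circle = 30/360
A = (30/360) * pi * 73.96
A = 6.163333 * pi
A = 19.36
19.36 mm^2


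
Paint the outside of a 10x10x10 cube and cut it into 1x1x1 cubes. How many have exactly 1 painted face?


Large cube: 10 x 10 x 10, cut into unit cubes.
n = 10, so n - 2 = 8
Cubes with 1 painted face lie in the interior of each face.
A cube has 6 faces; each contributes (n - 2)^2 = 64 such cubes.
Count = 6 * 64 = 384
384 unit cubes


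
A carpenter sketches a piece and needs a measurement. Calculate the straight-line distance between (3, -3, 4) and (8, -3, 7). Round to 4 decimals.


3D distance between two points
P1 = (3, -3, 4), P2 = (8, -3, 7)
Formula: d = sqrt((x2-x1)^2 + (y2-y1)^2 + (z2-z1)^2)
dx = 8 - 3 = 5
dy = -3 - -3 = 0
dz = 7 - 4 = 3
dx^2 + dy^2 + dz^2 = 25 + 0 + 9 = 34
d = sqrt(34)
d = 5.831
5.831 units


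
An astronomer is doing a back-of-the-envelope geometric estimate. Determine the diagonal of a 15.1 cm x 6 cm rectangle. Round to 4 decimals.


Shape: rectangle (diagonal via Pythagoras)
Sides: 15.1 cm and 6 cm
Formula: d = sqrt(l^2 + w^2)
l^2 = 228.01, w^2 = 36
l^2 + w^2 = 264.01
d = sqrt(264.01)
d = 16.2484
16.2484 cm


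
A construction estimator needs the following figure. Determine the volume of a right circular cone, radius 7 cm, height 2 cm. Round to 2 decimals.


Shape: cone
Radius r = 7 cm, Height h = 2 cm
Formula: V = (1/3) * pi * r^2 * h
r^2 = 49
pi * r^2 * h = pi * 49 * 2 = 98 * pi
V = 98 * pi / 3
V = 102.63
102.63 cm^3


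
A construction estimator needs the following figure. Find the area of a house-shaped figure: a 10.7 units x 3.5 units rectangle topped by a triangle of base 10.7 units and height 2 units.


Composite shape: rectangle + triangle
Rectangle area = 10.7 * 3.5 = 37.45
Triangle area = 0.5 * 10.7 * 2 = 10.7
Total = 37.45 + 10.7
Total = 48.15
48.15 units^2


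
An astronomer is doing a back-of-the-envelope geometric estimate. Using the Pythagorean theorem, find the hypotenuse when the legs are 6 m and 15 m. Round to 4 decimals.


Shape: right triangle
Legs a = 6 m, b = 15 m
Formula: c = sqrt(a^2 + b^2)
a^2 = 36, b^2 = 225
a^2 + b^2 = 261
c = sqrt(261)
c = 16.1555
16.1555 m


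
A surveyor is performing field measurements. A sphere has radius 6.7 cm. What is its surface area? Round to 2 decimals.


Shape: sphere
Radius r = 6.7 cm
Formula: SA = 4 * pi * r^2
r^2 = 44.89
SA = 4 * pi * 44.89
SA = 179.56 * pi
SA = 564.1
564.1 cm^2


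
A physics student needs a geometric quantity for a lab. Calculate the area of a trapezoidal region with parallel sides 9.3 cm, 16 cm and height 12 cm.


Shape: trapezoid
Parallel sides a = 9.3 cm, b = 16 cm; Height h = 12 cm
Formula: A = (a + b) * h / 2
a + b = 9.3 + 16 = 25.3
A = 25.3 * 12 / 2
A = 303.6 / 2
A = 151.8
151.8 cm^2


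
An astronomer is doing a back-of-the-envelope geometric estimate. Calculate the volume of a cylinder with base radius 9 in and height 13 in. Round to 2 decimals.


Shape: cylinder
Radius r = 9 in, Height h = 13 in
Formula: V = pi * r^2 * h
r^2 = 81
V = pi * 81 * 13
V = 1053 * pi
V = 3308.1
3308.1 in^3


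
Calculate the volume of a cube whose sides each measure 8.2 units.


Shape: cube
Side s = 8.2 units
Formula: V = s^3
V = 8.2 * 8.2 * 8.2
V = 67.24 * 8.2
V = 551.368
551.368 units^3


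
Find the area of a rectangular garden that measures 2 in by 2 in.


Shape: rectangle
Length l = 2 in, Width w = 2 in
Formula: A = l * w
A = 2 * 2
A = 4
4 in^2


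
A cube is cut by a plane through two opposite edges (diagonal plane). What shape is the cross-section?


Solid: cube
Cutting plane: through two opposite edges (diagonal plane)
Visualize the intersection of the plane with the solid's surface.
The boundary of the cut region is a rectangle.
rectangle


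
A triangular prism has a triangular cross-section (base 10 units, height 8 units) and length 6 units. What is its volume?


Shape: triangular prism
Triangle base = 10 units, triangle height = 8 units, prism length L = 6 units
Formula: V = (1/2 * b * h_tri) * L
Cross-section area = 0.5 * 10 * 8 = 40
V = 40 * 6
V = 240
240 units^3


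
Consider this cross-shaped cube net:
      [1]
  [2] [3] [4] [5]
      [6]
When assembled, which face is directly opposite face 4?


Net: cross layout. Take square 3 as the base (bottom).
Fold the four squares in the horizontal row up around 3: 2 -> left, 4 -> right, 5 wraps to the top.
Fold 1 and 6 up from 3: 1 -> back, 6 -> front.
Opposite pairs are therefore: (1, 6), (2, 4), (3, 5).
Face 4 is opposite face 2.
face 2


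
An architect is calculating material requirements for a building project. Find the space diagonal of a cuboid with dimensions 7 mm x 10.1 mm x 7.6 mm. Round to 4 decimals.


Shape: rectangular box (space diagonal)
l = 7 mm, w = 10.1 mm, h = 7.6 mm
Visualize: the diagonal of the base, then a right triangle with that diagonal and the height.
Formula: d = sqrt(l^2 + w^2 + h^2)
l^2 + w^2 + h^2 = 49 + 102.01 + 57.76 = 208.77
d = sqrt(208.77)
d = 14.4489
14.4489 mm


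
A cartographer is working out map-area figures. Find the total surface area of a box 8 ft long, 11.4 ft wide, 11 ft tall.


Shape: rectangular prism
l = 8 ft, w = 11.4 ft, h = 11 ft
Formula: SA = 2(lw + lh + wh)
lw = 91.2, lh = 88, wh = 125.4
lw + lh + wh = 304.6
SA = 2 * 304.6
SA = 609.2
609.2 ft^2


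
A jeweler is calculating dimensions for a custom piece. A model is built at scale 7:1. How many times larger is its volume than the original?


Linear scale factor k = 7
Rule: under a linear scaling by k, volumes scale by k^3.
k^3 = 7 * 7 * 7
k^3 = 49 * 7
k^3 = 343
Volume scales by a factor of 343.
343 (dimensionless)


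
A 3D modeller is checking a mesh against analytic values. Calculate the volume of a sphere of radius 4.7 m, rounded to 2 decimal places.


Shape: sphere
Radius r = 4.7 m
Formula: V = (4/3) * pi * r^3
r^3 = 103.823
(4/3) * 103.823 = 138.430667
V = 138.430667 * pi
V = 434.89
434.89 m^3


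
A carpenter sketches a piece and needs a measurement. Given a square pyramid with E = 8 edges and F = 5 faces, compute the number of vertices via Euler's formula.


Polyhedron: square pyramid
Euler's formula for convex polyhedra: V - E + F = 2
Given: E = 8 edges and F = 5 faces
Solve for V:
V = 2 + E - F = 2 + 8 - 5 = 5
5 vertices


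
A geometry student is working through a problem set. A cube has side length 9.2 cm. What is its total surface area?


Shape: cube
Side s = 9.2 cm
A cube has 6 square faces.
Formula: SA = 6 * s^2
s^2 = 84.64
SA = 6 * 84.64
SA = 507.84
507.84 cm^2


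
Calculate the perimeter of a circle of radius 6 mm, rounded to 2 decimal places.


Shape: circle
Radius r = 6 mm
Formula: C = 2 * pi * r
C = 2 * pi * 6
C = 12 * pi
C = 37.7
37.7 mm


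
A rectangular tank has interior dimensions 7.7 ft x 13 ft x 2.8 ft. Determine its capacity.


Shape: rectangular prism
l = 7.7 ft, w = 13 ft, h = 2.8 ft
Formula: V = l * w * h
V = 7.7 * 13 * 2.8
V = 100.1 * 2.8
V = 280.28
280.28 ft^3


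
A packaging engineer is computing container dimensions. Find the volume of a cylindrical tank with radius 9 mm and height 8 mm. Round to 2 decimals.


Shape: cylinder
Radius r = 9 mm, Height h = 8 mm
Formula: V = pi * r^2 * h
r^2 = 81
V = pi * 81 * 8
V = 648 * pi
V = 2035.75
2035.75 mm^3


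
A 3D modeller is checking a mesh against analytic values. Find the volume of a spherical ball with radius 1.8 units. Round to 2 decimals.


Shape: sphere
Radius r = 1.8 units
Formula: V = (4/3) * pi * r^3
r^3 = 5.832
(4/3) * 5.832 = 7.776
V = 7.776 * pi
V = 24.43
24.43 units^3


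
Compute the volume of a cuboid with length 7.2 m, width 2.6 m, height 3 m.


Shape: rectangular prism
l = 7.2 m, w = 2.6 m, h = 3 m
Formula: V = l * w * h
V = 7.2 * 2.6 * 3
V = 18.72 * 3
V = 56.16
56.16 m^3


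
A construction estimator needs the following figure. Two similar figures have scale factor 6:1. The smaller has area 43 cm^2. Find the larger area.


Linear scale factor k = 6
Original area = 43 cm^2
Rule: under a linear scaling by k, areas scale by k^2.
k^2 = 6^2 = 36
New area = 43 * 36
New area = 1548
1548 cm^2


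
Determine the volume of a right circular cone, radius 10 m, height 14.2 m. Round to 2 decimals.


Shape: cone
Radius r = 10 m, Height h = 14.2 m
Formula: V = (1/3) * pi * r^2 * h
r^2 = 100
pi * r^2 * h = pi * 100 * 14.2 = 1420 * pi
V = 1420 * pi / 3
V = 1487.02
1487.02 m^3


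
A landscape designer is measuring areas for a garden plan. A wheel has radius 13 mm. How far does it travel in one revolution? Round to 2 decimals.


Shape: circle
Radius r = 13 mm
Formula: C = 2 * pi * r
C = 2 * pi * 13
C = 26 * pi
C = 81.68
81.68 mm


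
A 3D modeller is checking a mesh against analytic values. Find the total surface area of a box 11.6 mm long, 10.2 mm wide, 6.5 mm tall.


Shape: rectangular prism
l = 11.6 mm, w = 10.2 mm, h = 6.5 mm
Formula: SA = 2(lw + lh + wh)
lw = 118.32, lh = 75.4, wh = 66.3
lw + lh + wh = 260.02
SA = 2 * 260.02
SA = 520.04
520.04 mm^2


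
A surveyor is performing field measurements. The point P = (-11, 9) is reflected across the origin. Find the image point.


Transformation: reflection
Original point: (-11, 9)
Rule for reflection through the origin: (x, y) -> (-x, -y)
Apply: (-11, 9) -> (11, -9)
(11, -9)


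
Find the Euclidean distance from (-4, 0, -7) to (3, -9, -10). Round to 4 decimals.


3D distance between two points
P1 = (-4, 0, -7), P2 = (3, -9, -10)
Formula: d = sqrt((x2-x1)^2 + (y2-y1)^2 + (z2-z1)^2)
dx = 3 - -4 = 7
dy = -9 - 0 = -9
dz = -10 - -7 = -3
dx^2 + dy^2 + dz^2 = 49 + 81 + 9 = 139
d = sqrt(139)
d = 11.7898
11.7898 units


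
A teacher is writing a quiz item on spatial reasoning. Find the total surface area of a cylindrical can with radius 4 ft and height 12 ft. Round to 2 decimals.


Shape: closed cylinder
Radius r = 4 ft, Height h = 12 ft
Formula: SA = 2*pi*r^2 + 2*pi*r*h = 2*pi*r*(r + h)
r + h = 16
2 * r * (r + h) = 2 * 4 * 16 = 128
SA = 128 * pi
SA = 402.12
402.12 ft^2


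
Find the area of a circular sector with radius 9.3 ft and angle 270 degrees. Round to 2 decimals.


Shape: circular sector
Radius r = 9.3 ft, Angle = 270 degrees
Formula: A = (angle/360) * pi * r^2
r^2 = 86.49
Fraction of circle = 270/360
A = (270/360) * pi * 86.49
A = 64.8675 * pi
A = 203.79
203.79 ft^2


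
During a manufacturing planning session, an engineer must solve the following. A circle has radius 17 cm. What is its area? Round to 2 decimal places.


Shape: circle
Radius r = 17 cm
Formula: A = pi * r^2
r^2 = 17^2 = 289
A = pi * 289
A = 907.92
907.92 cm^2


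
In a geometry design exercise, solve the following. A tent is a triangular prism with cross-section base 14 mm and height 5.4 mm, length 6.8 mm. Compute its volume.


Shape: triangular prism
Triangle base = 14 mm, triangle height = 5.4 mm, prism length L = 6.8 mm
Formula: V = (1/2 * b * h_tri) * L
Cross-section area = 0.5 * 14 * 5.4 = 37.8
V = 37.8 * 6.8
V = 257.04
257.04 mm^3


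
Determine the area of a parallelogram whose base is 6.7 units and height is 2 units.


Shape: parallelogram
Base b = 6.7 units, Height h = 2 units
Formula: A = b * h
A = 6.7 * 2
A = 13.4
13.4 units^2


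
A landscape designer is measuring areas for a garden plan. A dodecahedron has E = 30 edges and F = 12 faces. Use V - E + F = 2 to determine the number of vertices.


Polyhedron: dodecahedron
Euler's formula for convex polyhedra: V - E + F = 2
Given: E = 30 edges and F = 12 faces
Solve for V:
V = 2 + E - F = 2 + 30 - 12 = 20
20 vertices


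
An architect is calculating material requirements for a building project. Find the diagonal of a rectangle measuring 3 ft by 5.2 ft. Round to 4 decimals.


Shape: rectangle (diagonal via Pythagoras)
Sides: 3 ft and 5.2 ft
Formula: d = sqrt(l^2 + w^2)
l^2 = 9, w^2 = 27.04
l^2 + w^2 = 36.04
d = sqrt(36.04)
d = 6.0033
6.0033 ft


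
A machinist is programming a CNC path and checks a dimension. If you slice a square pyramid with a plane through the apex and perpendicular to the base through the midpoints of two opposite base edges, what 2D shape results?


Solid: square pyramid
Cutting plane: through the apex and perpendicular to the base through the midpoints of two opposite base edges
Visualize the intersection of the plane with the solid's surface.
The boundary of the cut region is a isosceles triangle.
isosceles triangle


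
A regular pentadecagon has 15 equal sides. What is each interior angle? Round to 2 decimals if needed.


Shape: regular pentadecagon (15 sides)
Formula: interior angle = (n - 2) * 180 / n
(n - 2) = 13
(n - 2) * 180 = 2340
angle = 2340 / 15
angle = 156
156 degrees


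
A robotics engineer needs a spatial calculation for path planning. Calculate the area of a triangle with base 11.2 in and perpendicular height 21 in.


Shape: triangle
Base b = 11.2 in, Height h = 21 in
Formula: A = (1/2) * b * h
A = 0.5 * 11.2 * 21
A = 0.5 * 235.2
A = 117.6
117.6 in^2


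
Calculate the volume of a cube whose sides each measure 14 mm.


Shape: cube
Side s = 14 mm
Formula: V = s^3
V = 14 * 14 * 14
V = 196 * 14
V = 2744
2744 mm^3


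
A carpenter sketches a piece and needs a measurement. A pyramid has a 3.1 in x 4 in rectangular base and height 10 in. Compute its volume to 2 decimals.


Shape: rectangular pyramid
Base: 3.1 in x 4 in, Height h = 10 in
Formula: V = (1/3) * base_area * h
base_area = 3.1 * 4 = 12.4
base_area * h = 12.4 * 10 = 124
V = 124 / 3
V = 41.33
41.33 in^3


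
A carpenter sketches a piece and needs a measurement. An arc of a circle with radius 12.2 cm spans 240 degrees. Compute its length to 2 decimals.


Shape: circular arc
Radius r = 12.2 cm, Angle = 240 degrees
Formula: L = (angle/360) * 2 * pi * r
2 * pi * r = 24.4 * pi
L = (240/360) * 24.4 * pi
L = 16.266667 * pi
L = 51.1
51.1 cm


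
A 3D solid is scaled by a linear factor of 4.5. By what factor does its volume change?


Linear scale factor k = 4.5
Rule: under a linear scaling by k, volumes scale by k^3.
k^3 = 4.5 * 4.5 * 4.5
k^3 = 20.25 * 4.5
k^3 = 91.125
Volume scales by a factor of 91.125.
91.125 (dimensionless)


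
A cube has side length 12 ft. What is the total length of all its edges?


Shape: cube
Side s = 12 ft
A cube has 12 edges, all equal.
Formula: total edge length = 12 * s
Total = 12 * 12
Total = 144
144 ft


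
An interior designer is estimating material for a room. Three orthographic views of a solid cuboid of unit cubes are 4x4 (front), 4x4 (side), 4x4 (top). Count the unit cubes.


Orthographic views of a solid rectangular block:
Front view 4 x 4 -> length = 4, height = 4
Side view 4 x 4 -> width = 4, height = 4 (consistent)
Top view 4 x 4 -> confirms length = 4, width = 4
The block is 4 x 4 x 4.
Total unit cubes = 4 * 4 * 4 = 64
64 unit cubes


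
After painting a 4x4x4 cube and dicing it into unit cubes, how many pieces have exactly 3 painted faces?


Large cube: 4 x 4 x 4, cut into unit cubes.
Cubes with 3 painted faces are at the corners. A cube always has 8 corners.
Count = 8
8 unit cubes


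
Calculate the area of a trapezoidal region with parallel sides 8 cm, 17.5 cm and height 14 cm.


Shape: trapezoid
Parallel sides a = 8 cm, b = 17.5 cm; Height h = 14 cm
Formula: A = (a + b) * h / 2
a + b = 8 + 17.5 = 25.5
A = 25.5 * 14 / 2
A = 357 / 2
A = 178.5
178.5 cm^2


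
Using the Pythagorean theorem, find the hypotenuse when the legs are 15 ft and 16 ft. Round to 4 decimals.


Shape: right triangle
Legs a = 15 ft, b = 16 ft
Formula: c = sqrt(a^2 + b^2)
a^2 = 225, b^2 = 256
a^2 + b^2 = 481
c = sqrt(481)
c = 21.9317
21.9317 ft


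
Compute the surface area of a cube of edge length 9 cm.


Shape: cube
Side s = 9 cm
A cube has 6 square faces.
Formula: SA = 6 * s^2
s^2 = 81
SA = 6 * 81
SA = 486
486 cm^2


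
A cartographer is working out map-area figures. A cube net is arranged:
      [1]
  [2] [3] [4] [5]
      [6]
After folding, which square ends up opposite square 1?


Net: cross layout. Take square 3 as the base (bottom).
Fold the four squares in the horizontal row up around 3: 2 -> left, 4 -> right, 5 wraps to the top.
Fold 1 and 6 up from 3: 1 -> back, 6 -> front.
Opposite pairs are therefore: (1, 6), (2, 4), (3, 5).
Face 1 is opposite face 6.
face 6


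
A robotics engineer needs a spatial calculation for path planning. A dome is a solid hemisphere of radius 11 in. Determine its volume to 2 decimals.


Shape: hemisphere (half of a sphere)
Radius r = 11 in
Formula: V = (1/2) * (4/3) * pi * r^3 = (2/3) * pi * r^3
r^3 = 1331
(2/3) * 1331 = 887.333333
V = 887.333333 * pi
V = 2787.64
2787.64 in^3


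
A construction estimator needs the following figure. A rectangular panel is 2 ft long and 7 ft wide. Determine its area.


Shape: rectangle
Length l = 2 ft, Width w = 7 ft
Formula: A = l * w
A = 2 * 7
A = 14
14 ft^2


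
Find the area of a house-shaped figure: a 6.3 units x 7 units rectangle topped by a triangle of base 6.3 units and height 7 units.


Composite shape: rectangle + triangle
Rectangle area = 6.3 * 7 = 44.1
Triangle area = 0.5 * 6.3 * 7 = 22.05
Total = 44.1 + 22.05
Total = 66.15
66.15 units^2


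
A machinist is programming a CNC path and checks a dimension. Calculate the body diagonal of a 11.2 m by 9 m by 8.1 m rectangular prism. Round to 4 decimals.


Shape: rectangular box (space diagonal)
l = 11.2 m, w = 9 m, h = 8.1 m
Visualize: the diagonal of the base, then a right triangle with that diagonal and the height.
Formula: d = sqrt(l^2 + w^2 + h^2)
l^2 + w^2 + h^2 = 125.44 + 81 + 65.61 = 272.05
d = sqrt(272.05)
d = 16.4939
16.4939 m


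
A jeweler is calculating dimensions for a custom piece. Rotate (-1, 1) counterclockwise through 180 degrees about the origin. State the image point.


Transformation: rotation about the origin
Original point: (-1, 1)
Rule for 180 deg: (x, y) -> (-x, -y)
Apply: (-1, 1) -> (1, -1)
(1, -1)


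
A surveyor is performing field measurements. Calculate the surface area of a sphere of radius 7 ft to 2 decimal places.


Shape: sphere
Radius r = 7 ft
Formula: SA = 4 * pi * r^2
r^2 = 49
SA = 4 * pi * 49
SA = 196 * pi
SA = 615.75
615.75 ft^2


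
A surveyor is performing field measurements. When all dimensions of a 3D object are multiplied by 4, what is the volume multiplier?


Linear scale factor k = 4
Rule: under a linear scaling by k, volumes scale by k^3.
k^3 = 4 * 4 * 4
k^3 = 16 * 4
k^3 = 64
Volume scales by a factor of 64.
64 (dimensionless)


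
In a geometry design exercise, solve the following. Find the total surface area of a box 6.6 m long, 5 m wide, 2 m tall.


Shape: rectangular prism
l = 6.6 m, w = 5 m, h = 2 m
Formula: SA = 2(lw + lh + wh)
lw = 33, lh = 13.2, wh = 10
lw + lh + wh = 56.2
SA = 2 * 56.2
SA = 112.4
112.4 m^2


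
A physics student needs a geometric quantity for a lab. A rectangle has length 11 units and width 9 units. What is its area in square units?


Shape: rectangle
Length l = 11 units, Width w = 9 units
Formula: A = l * w
A = 11 * 9
A = 99
99 units^2


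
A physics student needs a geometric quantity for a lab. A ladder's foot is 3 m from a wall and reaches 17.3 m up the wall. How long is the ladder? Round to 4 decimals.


Shape: right triangle
Legs a = 3 m, b = 17.3 m
Formula: c = sqrt(a^2 + b^2)
a^2 = 9, b^2 = 299.29
a^2 + b^2 = 308.29
c = sqrt(308.29)
c = 17.5582
17.5582 m


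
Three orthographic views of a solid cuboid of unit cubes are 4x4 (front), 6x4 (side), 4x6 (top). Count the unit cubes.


Orthographic views of a solid rectangular block:
Front view 4 x 4 -> length = 4, height = 4
Side view 6 x 4 -> width = 6, height = 4 (consistent)
Top view 4 x 6 -> confirms length = 4, width = 6
The block is 4 x 6 x 4.
Total unit cubes = 4 * 6 * 4 = 96
96 unit cubes


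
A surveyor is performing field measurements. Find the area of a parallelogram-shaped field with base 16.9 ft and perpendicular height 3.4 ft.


Shape: parallelogram
Base b = 16.9 ft, Height h = 3.4 ft
Formula: A = b * h
A = 16.9 * 3.4
A = 57.46
57.46 ft^2


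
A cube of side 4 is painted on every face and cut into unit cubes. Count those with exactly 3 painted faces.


Large cube: 4 x 4 x 4, cut into unit cubes.
Cubes with 3 painted faces are at the corners. A cube always has 8 corners.
Count = 8
8 unit cubes


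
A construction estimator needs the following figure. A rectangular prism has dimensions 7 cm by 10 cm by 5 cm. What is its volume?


Shape: rectangular prism
l = 7 cm, w = 10 cm, h = 5 cm
Formula: V = l * w * h
V = 7 * 10 * 5
V = 70 * 5
V = 350
350 cm^3


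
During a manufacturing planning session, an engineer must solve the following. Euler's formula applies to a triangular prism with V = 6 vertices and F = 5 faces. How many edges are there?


Polyhedron: triangular prism
Euler's formula for convex polyhedra: V - E + F = 2
Given: V = 6 vertices and F = 5 faces
Solve for E:
E = V + F - 2 = 6 + 5 - 2 = 9
9 edges


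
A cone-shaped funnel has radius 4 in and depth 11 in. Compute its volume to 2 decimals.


Shape: cone
Radius r = 4 in, Height h = 11 in
Formula: V = (1/3) * pi * r^2 * h
r^2 = 16
pi * r^2 * h = pi * 16 * 11 = 176 * pi
V = 176 * pi / 3
V = 184.31
184.31 in^3


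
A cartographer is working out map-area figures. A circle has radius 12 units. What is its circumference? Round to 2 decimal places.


Shape: circle
Radius r = 12 units
Formula: C = 2 * pi * r
C = 2 * pi * 12
C = 24 * pi
C = 75.4
75.4 units


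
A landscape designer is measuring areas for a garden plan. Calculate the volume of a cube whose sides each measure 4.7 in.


Shape: cube
Side s = 4.7 in
Formula: V = s^3
V = 4.7 * 4.7 * 4.7
V = 22.09 * 4.7
V = 103.823
103.823 in^3


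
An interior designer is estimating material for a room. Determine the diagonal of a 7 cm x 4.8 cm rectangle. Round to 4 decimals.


Shape: rectangle (diagonal via Pythagoras)
Sides: 7 cm and 4.8 cm
Formula: d = sqrt(l^2 + w^2)
l^2 = 49, w^2 = 23.04
l^2 + w^2 = 72.04
d = sqrt(72.04)
d = 8.4876
8.4876 cm


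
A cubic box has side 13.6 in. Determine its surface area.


Shape: cube
Side s = 13.6 in
A cube has 6 square faces.
Formula: SA = 6 * s^2
s^2 = 184.96
SA = 6 * 184.96
SA = 1109.76
1109.76 in^2


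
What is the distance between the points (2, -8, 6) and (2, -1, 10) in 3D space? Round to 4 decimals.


3D distance between two points
P1 = (2, -8, 6), P2 = (2, -1, 10)
Formula: d = sqrt((x2-x1)^2 + (y2-y1)^2 + (z2-z1)^2)
dx = 2 - 2 = 0
dy = -1 - -8 = 7
dz = 10 - 6 = 4
dx^2 + dy^2 + dz^2 = 0 + 49 + 16 = 65
d = sqrt(65)
d = 8.0623
8.0623 units


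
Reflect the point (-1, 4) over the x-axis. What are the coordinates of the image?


Transformation: reflection
Original point: (-1, 4)
Rule for reflection over the x-axis: (x, y) -> (x, -y)
Apply: (-1, 4) -> (-1, -4)
(-1, -4)


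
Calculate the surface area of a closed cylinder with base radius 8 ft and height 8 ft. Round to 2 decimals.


Shape: closed cylinder
Radius r = 8 ft, Height h = 8 ft
Formula: SA = 2*pi*r^2 + 2*pi*r*h = 2*pi*r*(r + h)
r + h = 16
2 * r * (r + h) = 2 * 8 * 16 = 256
SA = 256 * pi
SA = 804.25
804.25 ft^2


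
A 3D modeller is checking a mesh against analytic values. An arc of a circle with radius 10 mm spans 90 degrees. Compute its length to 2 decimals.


Shape: circular arc
Radius r = 10 mm, Angle = 90 degrees
Formula: L = (angle/360) * 2 * pi * r
2 * pi * r = 20 * pi
L = (90/360) * 20 * pi
L = 5 * pi
L = 15.71
15.71 mm


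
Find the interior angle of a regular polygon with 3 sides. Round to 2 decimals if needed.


Shape: regular triangle (3 sides)
Formula: interior angle = (n - 2) * 180 / n
(n - 2) = 1
(n - 2) * 180 = 180
angle = 180 / 3
angle = 60
60 degrees


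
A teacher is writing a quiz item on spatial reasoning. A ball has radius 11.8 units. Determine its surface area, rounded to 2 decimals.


Shape: sphere
Radius r = 11.8 units
Formula: SA = 4 * pi * r^2
r^2 = 139.24
SA = 4 * pi * 139.24
SA = 556.96 * pi
SA = 1749.74
1749.74 units^2


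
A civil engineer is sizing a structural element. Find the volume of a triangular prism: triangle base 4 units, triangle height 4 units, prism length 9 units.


Shape: triangular prism
Triangle base = 4 units, triangle height = 4 units, prism length L = 9 units
Formula: V = (1/2 * b * h_tri) * L
Cross-section area = 0.5 * 4 * 4 = 8
V = 8 * 9
V = 72
72 units^3


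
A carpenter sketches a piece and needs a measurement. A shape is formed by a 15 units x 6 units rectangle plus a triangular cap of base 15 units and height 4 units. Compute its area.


Composite shape: rectangle + triangle
Rectangle area = 15 * 6 = 90
Triangle area = 0.5 * 15 * 4 = 30
Total = 90 + 30
Total = 120
120 units^2


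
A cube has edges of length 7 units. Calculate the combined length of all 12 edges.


Shape: cube
Side s = 7 units
A cube has 12 edges, all equal.
Formula: total edge length = 12 * s
Total = 12 * 7
Total = 84
84 units


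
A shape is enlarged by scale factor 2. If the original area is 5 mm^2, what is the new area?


Linear scale factor k = 2
Original area = 5 mm^2
Rule: under a linear scaling by k, areas scale by k^2.
k^2 = 2^2 = 4
New area = 5 * 4
New area = 20
20 mm^2


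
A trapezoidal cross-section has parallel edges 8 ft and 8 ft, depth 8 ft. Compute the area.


Shape: trapezoid
Parallel sides a = 8 ft, b = 8 ft; Height h = 8 ft
Formula: A = (a + b) * h / 2
a + b = 8 + 8 = 16
A = 16 * 8 / 2
A = 128 / 2
A = 64
64 ft^2


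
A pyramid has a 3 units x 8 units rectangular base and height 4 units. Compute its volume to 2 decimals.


Shape: rectangular pyramid
Base: 3 units x 8 units, Height h = 4 units
Formula: V = (1/3) * base_area * h
base_area = 3 * 8 = 24
base_area * h = 24 * 4 = 96
V = 96 / 3
V = 32
32 units^3


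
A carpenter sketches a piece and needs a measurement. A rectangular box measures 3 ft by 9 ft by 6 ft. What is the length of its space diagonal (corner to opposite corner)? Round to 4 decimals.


Shape: rectangular box (space diagonal)
l = 3 ft, w = 9 ft, h = 6 ft
Visualize: the diagonal of the base, then a right triangle with that diagonal and the height.
Formula: d = sqrt(l^2 + w^2 + h^2)
l^2 + w^2 + h^2 = 9 + 81 + 36 = 126
d = sqrt(126)
d = 11.225
11.225 ft


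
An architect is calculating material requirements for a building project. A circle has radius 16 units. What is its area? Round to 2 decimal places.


Shape: circle
Radius r = 16 units
Formula: A = pi * r^2
r^2 = 16^2 = 256
A = pi * 256
A = 804.25
804.25 units^2


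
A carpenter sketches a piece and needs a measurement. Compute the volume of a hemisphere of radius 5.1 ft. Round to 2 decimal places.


Shape: hemisphere (half of a sphere)
Radius r = 5.1 ft
Formula: V = (1/2) * (4/3) * pi * r^3 = (2/3) * pi * r^3
r^3 = 132.651
(2/3) * 132.651 = 88.434
V = 88.434 * pi
V = 277.82
277.82 ft^3


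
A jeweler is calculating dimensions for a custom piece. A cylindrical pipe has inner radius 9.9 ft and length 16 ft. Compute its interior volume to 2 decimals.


Shape: cylinder
Radius r = 9.9 ft, Height h = 16 ft
Formula: V = pi * r^2 * h
r^2 = 98.01
V = pi * 98.01 * 16
V = 1568.16 * pi
V = 4926.52
4926.52 ft^3


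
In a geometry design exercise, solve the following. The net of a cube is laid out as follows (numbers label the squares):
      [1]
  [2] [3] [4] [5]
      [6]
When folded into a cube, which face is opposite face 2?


Net: cross layout. Take square 3 as the base (bottom).
Fold the four squares in the horizontal row up around 3: 2 -> left, 4 -> right, 5 wraps to the top.
Fold 1 and 6 up from 3: 1 -> back, 6 -> front.
Opposite pairs are therefore: (1, 6), (2, 4), (3, 5).
Face 2 is opposite face 4.
face 4


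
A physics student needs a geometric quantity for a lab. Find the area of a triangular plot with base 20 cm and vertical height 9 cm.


Shape: triangle
Base b = 20 cm, Height h = 9 cm
Formula: A = (1/2) * b * h
A = 0.5 * 20 * 9
A = 0.5 * 180
A = 90
90 cm^2


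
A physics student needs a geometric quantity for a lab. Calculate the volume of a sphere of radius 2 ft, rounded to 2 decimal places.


Shape: sphere
Radius r = 2 ft
Formula: V = (4/3) * pi * r^3
r^3 = 8
(4/3) * 8 = 10.666667
V = 10.666667 * pi
V = 33.51
33.51 ft^3


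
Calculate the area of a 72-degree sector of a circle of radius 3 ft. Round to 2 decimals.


Shape: circular sector
Radius r = 3 ft, Angle = 72 degrees
Formula: A = (angle/360) * pi * r^2
r^2 = 9
Fraction of circle = 72/360
A = (72/360) * pi * 9
A = 1.8 * pi
A = 5.65
5.65 ft^2


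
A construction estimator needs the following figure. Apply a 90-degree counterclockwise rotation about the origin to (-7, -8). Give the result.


Transformation: rotation about the origin
Original point: (-7, -8)
Rule for 90 deg counterclockwise: (x, y) -> (-y, x)
Apply: (-7, -8) -> (8, -7)
(8, -7)


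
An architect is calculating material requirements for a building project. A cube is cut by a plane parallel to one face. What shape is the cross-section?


Solid: cube
Cutting plane: parallel to one face
Visualize the intersection of the plane with the solid's surface.
The boundary of the cut region is a square.
square


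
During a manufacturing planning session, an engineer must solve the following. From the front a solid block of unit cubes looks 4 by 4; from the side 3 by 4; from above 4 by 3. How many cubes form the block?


Orthographic views of a solid rectangular block:
Front view 4 x 4 -> length = 4, height = 4
Side view 3 x 4 -> width = 3, height = 4 (consistent)
Top view 4 x 3 -> confirms length = 4, width = 3
The block is 4 x 3 x 4.
Total unit cubes = 4 * 3 * 4 = 48
48 unit cubes


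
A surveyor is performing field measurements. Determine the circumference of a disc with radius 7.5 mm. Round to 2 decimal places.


Shape: circle
Radius r = 7.5 mm
Formula: C = 2 * pi * r
C = 2 * pi * 7.5
C = 15 * pi
C = 47.12
47.12 mm


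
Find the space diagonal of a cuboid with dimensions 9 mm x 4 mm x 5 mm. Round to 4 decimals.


Shape: rectangular box (space diagonal)
l = 9 mm, w = 4 mm, h = 5 mm
Visualize: the diagonal of the base, then a right triangle with that diagonal and the height.
Formula: d = sqrt(l^2 + w^2 + h^2)
l^2 + w^2 + h^2 = 81 + 16 + 25 = 122
d = sqrt(122)
d = 11.0454
11.0454 mm


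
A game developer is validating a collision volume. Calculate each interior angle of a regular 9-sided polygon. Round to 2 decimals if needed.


Shape: regular nonagon (9 sides)
Formula: interior angle = (n - 2) * 180 / n
(n - 2) = 7
(n - 2) * 180 = 1260
angle = 1260 / 9
angle = 140
140 degrees
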